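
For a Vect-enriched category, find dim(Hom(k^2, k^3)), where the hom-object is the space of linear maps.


In Vect-enriched categories, Hom(k^n, k^m) is the space of m x n matrices.
dim(Hom(k^2, k^3)) = 3 * 2 = 6

6


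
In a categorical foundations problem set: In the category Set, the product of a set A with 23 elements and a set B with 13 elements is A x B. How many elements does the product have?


In Set, the product A x B is the Cartesian product.
By the universal property, |A x B| = |A| * |B|.
|A x B| = 23 * 13 = 299

299


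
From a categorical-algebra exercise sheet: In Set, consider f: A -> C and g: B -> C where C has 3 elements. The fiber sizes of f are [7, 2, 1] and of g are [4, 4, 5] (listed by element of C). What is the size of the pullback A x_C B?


The pullback A x_C B consists of pairs (a, b) with f(a) = g(b).
For each element c in C, the fiber product has |f^-1(c)| * |g^-1(c)| elements.
Summing over C: 7 * 4 + 2 * 4 + 1 * 5
= 28 + 8 + 5 = 41

41


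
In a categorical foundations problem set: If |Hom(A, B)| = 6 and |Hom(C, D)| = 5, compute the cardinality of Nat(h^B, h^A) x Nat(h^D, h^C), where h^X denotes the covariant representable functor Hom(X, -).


By the Yoneda lemma, Nat(h^B, h^A) is isomorphic to Hom(A, B),
so |Nat(h^B, h^A)| = |Hom(A, B)| and |Nat(h^D, h^C)| = |Hom(C, D)|.
|Hom(A, B)| = 6, |Hom(C, D)| = 5.
|Nat(h^B, h^A) x Nat(h^D, h^C)| = 6 * 5 = 30

30


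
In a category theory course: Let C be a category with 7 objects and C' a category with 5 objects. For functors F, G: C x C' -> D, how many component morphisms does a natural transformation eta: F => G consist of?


A natural transformation eta: F => G assigns one component morphism per
object of the domain category.
The domain is the product category C x C', so
|Ob(C x C')| = |Ob(C)| * |Ob(C')| = 7 * 5 = 35.
Therefore eta has 35 component morphisms.

35


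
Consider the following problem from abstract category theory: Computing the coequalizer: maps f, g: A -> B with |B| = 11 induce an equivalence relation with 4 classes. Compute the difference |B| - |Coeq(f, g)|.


The coequalizer Coeq(f, g) = B / ~ has one element per equivalence class.
|B| = 11, |Coeq(f, g)| = 4.
|B| - |Coeq(f, g)| = 11 - 4 = 7.

7


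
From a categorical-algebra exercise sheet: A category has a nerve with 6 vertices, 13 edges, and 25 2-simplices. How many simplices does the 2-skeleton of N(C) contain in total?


The 2-skeleton of the nerve N(C) consists of simplices in dimensions 0, 1, 2:
  |N(C)_0| = 6 (objects)
  |N(C)_1| = 13 (morphisms)
  |N(C)_2| = 25 (composable pairs)
Total = 6 + 13 + 25 = 44

44


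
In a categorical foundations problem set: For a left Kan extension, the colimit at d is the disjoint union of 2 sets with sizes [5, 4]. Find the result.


Pointwise, the left Kan extension (Lan_F H)(d) is the colimit, indexed
by the comma category (F downarrow d), of H composed with the
projection (F downarrow d) -> C. Here that colimit is given
as a coproduct (disjoint union) of sets, so its cardinality is the
sum of the sizes of the summands.
Coproduct of sets with sizes: 5 + 4
= 9

9


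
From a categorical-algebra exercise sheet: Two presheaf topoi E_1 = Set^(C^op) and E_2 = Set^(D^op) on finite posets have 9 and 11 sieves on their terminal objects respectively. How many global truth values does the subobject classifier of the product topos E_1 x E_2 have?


In a product of presheaf topoi E_1 x E_2, the subobject classifier
is Omega = Omega_1 x Omega_2 (componentwise), so
|Omega(top)| = |Omega_1(top_1)| * |Omega_2(top_2)|.
= 9 * 11 = 99.

99


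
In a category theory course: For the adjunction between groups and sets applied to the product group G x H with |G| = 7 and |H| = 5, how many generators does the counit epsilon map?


The counit epsilon_K: F(U(K)) -> K of the Free-Forgetful adjunction
maps |K| generators of F(U(K)) into K. For K = G x H (the product group),
|G x H| = |G| * |H|.
Total generators mapped = 7 * 5 = 35.

35


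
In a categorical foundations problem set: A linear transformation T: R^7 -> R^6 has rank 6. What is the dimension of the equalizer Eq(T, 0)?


The equalizer of f and the zero map is ker(f).
By the rank-nullity theorem: dim(ker(f)) = dim(domain) - rank(f).
dim(ker(f)) = 7 - 6 = 1

1


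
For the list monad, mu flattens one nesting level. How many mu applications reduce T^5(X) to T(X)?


Each application of mu: T^2 -> T removes one layer of nesting.
Starting at depth 5 (i.e., T^5(X)), we need to reach T(X).
Number of mu applications = 5 - 1 = 4

4


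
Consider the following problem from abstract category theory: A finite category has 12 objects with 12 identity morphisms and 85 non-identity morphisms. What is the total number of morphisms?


Each object has an identity morphism, giving 12 identities.
Adding the 85 non-identity morphisms:
Total = 12 + 85 = 97

97


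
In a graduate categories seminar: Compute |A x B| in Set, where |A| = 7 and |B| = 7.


In Set, the product A x B is the Cartesian product.
By the universal property, |A x B| = |A| * |B|.
|A x B| = 7 * 7 = 49

49


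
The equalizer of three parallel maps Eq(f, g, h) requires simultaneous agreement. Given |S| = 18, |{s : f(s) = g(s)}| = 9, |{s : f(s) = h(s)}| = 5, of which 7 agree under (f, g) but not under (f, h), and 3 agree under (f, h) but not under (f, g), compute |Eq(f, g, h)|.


Eq(f, g, h) is the triple-agreement set: points in S where all three
maps take the same value. Using inclusion-exclusion on the pairwise data:
Pair (f, g) agrees on 9 points; pair (f, h) on 5 points.
Points agreeing under (f, g) but not (f, h) = 7; under (f, h) but not (f, g) = 3.
Triple-agreement = agreement-in-(f, g) minus points that agree under (f, g) but not (f, h):
|Eq(f, g, h)| = 9 - 7 = 2
(cross-check via (f, h): 5 - 3 = 2.)

2


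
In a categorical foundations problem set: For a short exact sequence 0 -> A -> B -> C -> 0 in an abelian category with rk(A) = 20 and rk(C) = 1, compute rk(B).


For a short exact sequence 0 -> A -> B -> C -> 0,
rank is additive: rank(B) = rank(A) + rank(C).
rank(B) = 20 + 1 = 21

21


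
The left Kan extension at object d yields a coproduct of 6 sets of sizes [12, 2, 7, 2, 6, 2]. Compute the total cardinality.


Pointwise, the left Kan extension (Lan_F H)(d) is the colimit, indexed
by the comma category (F downarrow d), of H composed with the
projection (F downarrow d) -> C. Here that colimit is given
as a coproduct (disjoint union) of sets, so its cardinality is the
sum of the sizes of the summands.
Coproduct of sets with sizes: 12 + 2 + 7 + 2 + 6 + 2
= 31

31


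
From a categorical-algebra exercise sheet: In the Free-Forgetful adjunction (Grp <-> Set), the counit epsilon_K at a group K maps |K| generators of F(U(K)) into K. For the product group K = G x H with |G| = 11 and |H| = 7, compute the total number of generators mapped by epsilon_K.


The counit epsilon_K: F(U(K)) -> K of the Free-Forgetful adjunction
maps |K| generators of F(U(K)) into K. For K = G x H (the product group),
|G x H| = |G| * |H|.
Total generators mapped = 11 * 7 = 77.

77


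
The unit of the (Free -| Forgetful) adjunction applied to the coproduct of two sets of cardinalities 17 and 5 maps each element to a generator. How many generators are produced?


The unit eta_X: X -> U(F(X)) of the Free-Forgetful adjunction
maps each element of X to a generator of F(X). For X = S + T (disjoint
union in Set), |S + T| = |S| + |T|.
Total mappings = 17 + 5 = 22.

22


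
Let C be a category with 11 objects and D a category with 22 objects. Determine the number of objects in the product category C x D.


The product category C x D has objects that are pairs (c, d).
Number of pairs = |Ob(C)| * |Ob(D)| = 11 * 22 = 242

242


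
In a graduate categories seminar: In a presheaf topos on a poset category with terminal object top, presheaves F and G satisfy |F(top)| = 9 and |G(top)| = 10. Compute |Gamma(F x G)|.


Global sections of a presheaf on a poset with terminal top satisfy
Gamma(H) ~ H(top). Presheaves admit pointwise products, so
(F x G)(top) = F(top) x G(top) (Cartesian product).
|Gamma(F x G)| = |F(top)| * |G(top)| = 9 * 10 = 90.

90


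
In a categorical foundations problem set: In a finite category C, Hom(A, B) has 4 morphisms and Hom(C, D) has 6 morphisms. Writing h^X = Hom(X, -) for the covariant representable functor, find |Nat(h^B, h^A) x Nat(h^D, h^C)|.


By the Yoneda lemma, Nat(h^B, h^A) is isomorphic to Hom(A, B),
so |Nat(h^B, h^A)| = |Hom(A, B)| and |Nat(h^D, h^C)| = |Hom(C, D)|.
|Hom(A, B)| = 4, |Hom(C, D)| = 6.
|Nat(h^B, h^A) x Nat(h^D, h^C)| = 4 * 6 = 24

24


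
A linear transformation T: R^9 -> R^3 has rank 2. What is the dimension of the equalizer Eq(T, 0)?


The equalizer of f and the zero map is ker(f).
By the rank-nullity theorem: dim(ker(f)) = dim(domain) - rank(f).
dim(ker(f)) = 9 - 2 = 7

7


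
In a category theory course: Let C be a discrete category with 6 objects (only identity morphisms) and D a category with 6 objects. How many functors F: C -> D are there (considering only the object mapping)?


A functor from a discrete category C to D is determined by
where each object maps. Each of the 6 objects of C can map
to any of the 6 objects of D independently.
Number of functors = 6^6 = 46656

46656


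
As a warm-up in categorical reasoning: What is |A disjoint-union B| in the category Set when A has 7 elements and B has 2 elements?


In Set, the coproduct A + B is the disjoint union.
|A + B| = |A| + |B| = 7 + 2 = 9

9


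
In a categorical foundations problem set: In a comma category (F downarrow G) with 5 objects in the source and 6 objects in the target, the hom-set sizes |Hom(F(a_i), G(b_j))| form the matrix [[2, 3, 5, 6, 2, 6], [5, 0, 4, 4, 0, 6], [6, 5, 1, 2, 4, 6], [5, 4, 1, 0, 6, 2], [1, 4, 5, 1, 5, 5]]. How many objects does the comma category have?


Objects of (F downarrow G) are triples (a, b, h: F(a)->G(b)).
The count equals the sum of all entries in the hom-matrix.
sum(row 0) = 24
sum(row 1) = 19
sum(row 2) = 24
sum(row 3) = 18
sum(row 4) = 21
Grand total = 106

106


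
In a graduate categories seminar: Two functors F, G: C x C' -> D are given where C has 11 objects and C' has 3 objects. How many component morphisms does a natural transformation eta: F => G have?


A natural transformation eta: F => G assigns one component morphism per
object of the domain category.
The domain is the product category C x C', so
|Ob(C x C')| = |Ob(C)| * |Ob(C')| = 11 * 3 = 33.
Therefore eta has 33 component morphisms.

33


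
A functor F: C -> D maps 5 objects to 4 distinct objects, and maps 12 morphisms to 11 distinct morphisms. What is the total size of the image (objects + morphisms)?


The image of F consists of distinct objects and distinct morphisms.
|Im(F)| on objects = 4
|Im(F)| on morphisms = 11
Total image cardinality = 4 + 11 = 15

15


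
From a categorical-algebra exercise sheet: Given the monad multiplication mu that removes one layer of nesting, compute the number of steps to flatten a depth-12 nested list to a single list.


Each application of mu: T^2 -> T removes one layer of nesting.
Starting at depth 12 (i.e., T^12(X)), we need to reach T(X).
Number of mu applications = 12 - 1 = 11

11


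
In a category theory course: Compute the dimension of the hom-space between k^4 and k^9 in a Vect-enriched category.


In Vect-enriched categories, Hom(k^n, k^m) is the space of m x n matrices.
dim(Hom(k^4, k^9)) = 9 * 4 = 36

36


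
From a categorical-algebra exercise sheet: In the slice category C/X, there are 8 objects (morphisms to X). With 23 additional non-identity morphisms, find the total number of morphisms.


In the slice category C/X, objects are morphisms to X.
Identity morphisms: 8 (one per object of C/X).
Non-identity morphisms: 23.
Total = 8 + 23 = 31

31


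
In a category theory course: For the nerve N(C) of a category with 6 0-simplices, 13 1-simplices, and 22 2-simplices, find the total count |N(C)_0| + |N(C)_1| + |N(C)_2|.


The 2-skeleton of the nerve N(C) consists of simplices in dimensions 0, 1, 2:
  |N(C)_0| = 6 (objects)
  |N(C)_1| = 13 (morphisms)
  |N(C)_2| = 22 (composable pairs)
Total = 6 + 13 + 22 = 41

41


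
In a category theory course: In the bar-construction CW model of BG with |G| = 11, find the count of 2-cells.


In the bar-construction CW model of BG, the n-cells are indexed by
n-tuples [g_1|...|g_n] of non-identity elements of G (degenerate
simplices with some g_i = e do not contribute cells), so there are
(|G| - 1)^n n-cells.
For dim = 2 with |G| = 11:
cells = (11 - 1)^2 = 10^2 = 100

100


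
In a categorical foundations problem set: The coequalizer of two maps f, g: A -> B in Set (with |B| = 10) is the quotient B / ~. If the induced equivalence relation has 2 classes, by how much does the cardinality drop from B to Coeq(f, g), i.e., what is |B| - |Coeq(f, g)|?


The coequalizer Coeq(f, g) = B / ~ has one element per equivalence class.
|B| = 10, |Coeq(f, g)| = 2.
|B| - |Coeq(f, g)| = 10 - 2 = 8.

8


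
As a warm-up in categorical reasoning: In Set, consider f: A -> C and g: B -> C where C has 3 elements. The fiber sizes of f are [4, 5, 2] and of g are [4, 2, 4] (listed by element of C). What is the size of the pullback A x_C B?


The pullback A x_C B consists of pairs (a, b) with f(a) = g(b).
For each element c in C, the fiber product has |f^-1(c)| * |g^-1(c)| elements.
Summing over C: 4 * 4 + 5 * 2 + 2 * 4
= 16 + 10 + 8 = 34

34


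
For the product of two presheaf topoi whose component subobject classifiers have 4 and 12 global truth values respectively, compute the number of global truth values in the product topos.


In a product of presheaf topoi E_1 x E_2, the subobject classifier
is Omega = Omega_1 x Omega_2 (componentwise), so
|Omega(top)| = |Omega_1(top_1)| * |Omega_2(top_2)|.
= 4 * 12 = 48.

48


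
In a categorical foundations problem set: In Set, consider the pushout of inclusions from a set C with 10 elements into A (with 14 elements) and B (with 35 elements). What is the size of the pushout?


The pushout A +_C B identifies the images of C in A and B.
|A +_C B| = |A| + |B| - |C| (for injections).
= 14 + 35 - 10 = 39

39


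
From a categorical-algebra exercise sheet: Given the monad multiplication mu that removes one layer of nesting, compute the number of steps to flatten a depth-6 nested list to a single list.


Each application of mu: T^2 -> T removes one layer of nesting.
Starting at depth 6 (i.e., T^6(X)), we need to reach T(X).
Number of mu applications = 6 - 1 = 5

5


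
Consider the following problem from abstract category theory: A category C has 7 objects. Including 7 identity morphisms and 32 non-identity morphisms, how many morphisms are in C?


Each object has an identity morphism, giving 7 identities.
Adding the 32 non-identity morphisms:
Total = 7 + 32 = 39

39


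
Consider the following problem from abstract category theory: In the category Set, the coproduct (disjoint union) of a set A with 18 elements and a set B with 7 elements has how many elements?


In Set, the coproduct A + B is the disjoint union.
|A + B| = |A| + |B| = 18 + 7 = 25

25


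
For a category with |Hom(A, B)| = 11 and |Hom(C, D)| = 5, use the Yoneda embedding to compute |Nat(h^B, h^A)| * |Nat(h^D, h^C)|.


By the Yoneda lemma, Nat(h^B, h^A) is isomorphic to Hom(A, B),
so |Nat(h^B, h^A)| = |Hom(A, B)| and |Nat(h^D, h^C)| = |Hom(C, D)|.
|Hom(A, B)| = 11, |Hom(C, D)| = 5.
|Nat(h^B, h^A) x Nat(h^D, h^C)| = 11 * 5 = 55

55


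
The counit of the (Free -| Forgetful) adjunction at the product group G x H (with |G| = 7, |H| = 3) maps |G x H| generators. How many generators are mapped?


The counit epsilon_K: F(U(K)) -> K of the Free-Forgetful adjunction
maps |K| generators of F(U(K)) into K. For K = G x H (the product group),
|G x H| = |G| * |H|.
Total generators mapped = 7 * 3 = 21.

21


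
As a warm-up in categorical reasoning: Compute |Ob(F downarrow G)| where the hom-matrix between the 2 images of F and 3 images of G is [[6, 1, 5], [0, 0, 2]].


Objects of (F downarrow G) are triples (a, b, h: F(a)->G(b)).
The count equals the sum of all entries in the hom-matrix.
sum(row 0) = 12
sum(row 1) = 2
Grand total = 14

14


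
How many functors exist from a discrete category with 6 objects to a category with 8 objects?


A functor from a discrete category C to D is determined by
where each object maps. Each of the 6 objects of C can map
to any of the 8 objects of D independently.
Number of functors = 8^6 = 262144

262144


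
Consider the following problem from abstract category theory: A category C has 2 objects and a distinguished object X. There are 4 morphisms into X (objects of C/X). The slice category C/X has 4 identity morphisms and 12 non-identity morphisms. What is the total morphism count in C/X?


In the slice category C/X, objects are morphisms to X.
Identity morphisms: 4 (one per object of C/X).
Non-identity morphisms: 12.
Total = 4 + 12 = 16

16


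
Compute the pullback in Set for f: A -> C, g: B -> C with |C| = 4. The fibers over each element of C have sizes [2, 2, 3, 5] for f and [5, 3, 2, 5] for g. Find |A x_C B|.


The pullback A x_C B consists of pairs (a, b) with f(a) = g(b).
For each element c in C, the fiber product has |f^-1(c)| * |g^-1(c)| elements.
Summing over C: 2 * 5 + 2 * 3 + 3 * 2 + 5 * 5
= 10 + 6 + 6 + 25 = 47

47


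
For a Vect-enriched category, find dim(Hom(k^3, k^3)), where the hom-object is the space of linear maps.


In Vect-enriched categories, Hom(k^n, k^m) is the space of m x n matrices.
dim(Hom(k^3, k^3)) = 3 * 3 = 9

9


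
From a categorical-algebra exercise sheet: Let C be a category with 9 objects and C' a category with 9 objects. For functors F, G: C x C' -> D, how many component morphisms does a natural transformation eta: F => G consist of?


A natural transformation eta: F => G assigns one component morphism per
object of the domain category.
The domain is the product category C x C', so
|Ob(C x C')| = |Ob(C)| * |Ob(C')| = 9 * 9 = 81.
Therefore eta has 81 component morphisms.

81


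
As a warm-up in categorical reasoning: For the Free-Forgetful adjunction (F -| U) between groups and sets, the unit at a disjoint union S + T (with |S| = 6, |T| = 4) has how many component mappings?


The unit eta_X: X -> U(F(X)) of the Free-Forgetful adjunction
maps each element of X to a generator of F(X). For X = S + T (disjoint
union in Set), |S + T| = |S| + |T|.
Total mappings = 6 + 4 = 10.

10


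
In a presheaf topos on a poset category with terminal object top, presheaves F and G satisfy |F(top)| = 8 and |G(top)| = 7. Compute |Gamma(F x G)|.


Global sections of a presheaf on a poset with terminal top satisfy
Gamma(H) ~ H(top). Presheaves admit pointwise products, so
(F x G)(top) = F(top) x G(top) (Cartesian product).
|Gamma(F x G)| = |F(top)| * |G(top)| = 8 * 7 = 56.

56


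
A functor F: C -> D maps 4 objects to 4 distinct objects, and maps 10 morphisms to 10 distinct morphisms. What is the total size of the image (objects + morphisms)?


The image of F consists of distinct objects and distinct morphisms.
|Im(F)| on objects = 4
|Im(F)| on morphisms = 10
Total image cardinality = 4 + 10 = 14

14


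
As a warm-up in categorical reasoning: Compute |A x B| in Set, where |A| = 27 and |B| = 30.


In Set, the product A x B is the Cartesian product.
By the universal property, |A x B| = |A| * |B|.
|A x B| = 27 * 30 = 810

810


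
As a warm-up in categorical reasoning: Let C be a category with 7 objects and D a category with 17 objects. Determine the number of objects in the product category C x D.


The product category C x D has objects that are pairs (c, d).
Number of pairs = |Ob(C)| * |Ob(D)| = 7 * 17 = 119

119


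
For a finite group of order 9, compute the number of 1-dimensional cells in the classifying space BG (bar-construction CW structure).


In the bar-construction CW model of BG, the n-cells are indexed by
n-tuples [g_1|...|g_n] of non-identity elements of G (degenerate
simplices with some g_i = e do not contribute cells), so there are
(|G| - 1)^n n-cells.
For dim = 1 with |G| = 9:
cells = (9 - 1)^1 = 8^1 = 8

8


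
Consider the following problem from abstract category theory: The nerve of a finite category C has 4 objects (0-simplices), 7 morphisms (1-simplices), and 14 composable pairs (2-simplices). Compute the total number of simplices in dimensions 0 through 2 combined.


The 2-skeleton of the nerve N(C) consists of simplices in dimensions 0, 1, 2:
  |N(C)_0| = 4 (objects)
  |N(C)_1| = 7 (morphisms)
  |N(C)_2| = 14 (composable pairs)
Total = 4 + 7 + 14 = 25

25


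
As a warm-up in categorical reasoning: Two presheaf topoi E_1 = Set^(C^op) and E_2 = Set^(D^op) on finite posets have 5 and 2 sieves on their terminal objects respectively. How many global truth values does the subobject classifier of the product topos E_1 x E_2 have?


In a product of presheaf topoi E_1 x E_2, the subobject classifier
is Omega = Omega_1 x Omega_2 (componentwise), so
|Omega(top)| = |Omega_1(top_1)| * |Omega_2(top_2)|.
= 5 * 2 = 10.

10


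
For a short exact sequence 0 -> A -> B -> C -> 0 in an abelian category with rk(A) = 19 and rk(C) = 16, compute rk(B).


For a short exact sequence 0 -> A -> B -> C -> 0,
rank is additive: rank(B) = rank(A) + rank(C).
rank(B) = 19 + 16 = 35

35


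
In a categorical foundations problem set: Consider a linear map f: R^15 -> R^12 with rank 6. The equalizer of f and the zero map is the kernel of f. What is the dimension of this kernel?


The equalizer of f and the zero map is ker(f).
By the rank-nullity theorem: dim(ker(f)) = dim(domain) - rank(f).
dim(ker(f)) = 15 - 6 = 9

9


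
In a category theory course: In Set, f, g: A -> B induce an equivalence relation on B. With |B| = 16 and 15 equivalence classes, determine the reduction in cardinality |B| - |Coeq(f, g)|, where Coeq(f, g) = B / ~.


The coequalizer Coeq(f, g) = B / ~ has one element per equivalence class.
|B| = 16, |Coeq(f, g)| = 15.
|B| - |Coeq(f, g)| = 16 - 15 = 1.

1


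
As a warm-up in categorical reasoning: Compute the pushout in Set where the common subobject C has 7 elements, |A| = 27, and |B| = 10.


The pushout A +_C B identifies the images of C in A and B.
|A +_C B| = |A| + |B| - |C| (for injections).
= 27 + 10 - 7 = 30

30


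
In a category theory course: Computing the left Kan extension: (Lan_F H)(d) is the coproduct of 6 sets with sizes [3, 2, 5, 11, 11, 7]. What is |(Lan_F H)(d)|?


Pointwise, the left Kan extension (Lan_F H)(d) is the colimit, indexed
by the comma category (F downarrow d), of H composed with the
projection (F downarrow d) -> C. Here that colimit is given
as a coproduct (disjoint union) of sets, so its cardinality is the
sum of the sizes of the summands.
Coproduct of sets with sizes: 3 + 2 + 5 + 11 + 11 + 7
= 39

39


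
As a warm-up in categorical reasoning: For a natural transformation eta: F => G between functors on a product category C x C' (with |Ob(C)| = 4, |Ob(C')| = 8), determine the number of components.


A natural transformation eta: F => G assigns one component morphism per
object of the domain category.
The domain is the product category C x C', so
|Ob(C x C')| = |Ob(C)| * |Ob(C')| = 4 * 8 = 32.
Therefore eta has 32 component morphisms.

32


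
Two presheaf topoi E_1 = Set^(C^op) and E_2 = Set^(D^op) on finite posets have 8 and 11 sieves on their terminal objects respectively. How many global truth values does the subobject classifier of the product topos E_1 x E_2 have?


In a product of presheaf topoi E_1 x E_2, the subobject classifier
is Omega = Omega_1 x Omega_2 (componentwise), so
|Omega(top)| = |Omega_1(top_1)| * |Omega_2(top_2)|.
= 8 * 11 = 88.

88


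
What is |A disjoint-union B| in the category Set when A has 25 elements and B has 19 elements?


In Set, the coproduct A + B is the disjoint union.
|A + B| = |A| + |B| = 25 + 19 = 44

44


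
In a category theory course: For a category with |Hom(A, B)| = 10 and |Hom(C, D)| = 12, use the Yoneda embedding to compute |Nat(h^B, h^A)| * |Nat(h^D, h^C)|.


By the Yoneda lemma, Nat(h^B, h^A) is isomorphic to Hom(A, B),
so |Nat(h^B, h^A)| = |Hom(A, B)| and |Nat(h^D, h^C)| = |Hom(C, D)|.
|Hom(A, B)| = 10, |Hom(C, D)| = 12.
|Nat(h^B, h^A) x Nat(h^D, h^C)| = 10 * 12 = 120

120


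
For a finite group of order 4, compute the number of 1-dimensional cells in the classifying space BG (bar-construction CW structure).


In the bar-construction CW model of BG, the n-cells are indexed by
n-tuples [g_1|...|g_n] of non-identity elements of G (degenerate
simplices with some g_i = e do not contribute cells), so there are
(|G| - 1)^n n-cells.
For dim = 1 with |G| = 4:
cells = (4 - 1)^1 = 3^1 = 3

3


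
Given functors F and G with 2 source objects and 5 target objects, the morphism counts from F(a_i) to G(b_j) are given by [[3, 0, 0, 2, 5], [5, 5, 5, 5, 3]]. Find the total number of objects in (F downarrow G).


Objects of (F downarrow G) are triples (a, b, h: F(a)->G(b)).
The count equals the sum of all entries in the hom-matrix.
sum(row 0) = 10
sum(row 1) = 23
Grand total = 33

33


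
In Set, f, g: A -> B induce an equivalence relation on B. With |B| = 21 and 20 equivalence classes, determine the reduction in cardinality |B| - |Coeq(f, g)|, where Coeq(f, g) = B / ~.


The coequalizer Coeq(f, g) = B / ~ has one element per equivalence class.
|B| = 21, |Coeq(f, g)| = 20.
|B| - |Coeq(f, g)| = 21 - 20 = 1.

1


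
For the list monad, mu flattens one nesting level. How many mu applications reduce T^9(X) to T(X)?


Each application of mu: T^2 -> T removes one layer of nesting.
Starting at depth 9 (i.e., T^9(X)), we need to reach T(X).
Number of mu applications = 9 - 1 = 8

8


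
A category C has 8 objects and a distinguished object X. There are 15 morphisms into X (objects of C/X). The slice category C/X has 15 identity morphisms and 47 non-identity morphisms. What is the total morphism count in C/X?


In the slice category C/X, objects are morphisms to X.
Identity morphisms: 15 (one per object of C/X).
Non-identity morphisms: 47.
Total = 15 + 47 = 62

62


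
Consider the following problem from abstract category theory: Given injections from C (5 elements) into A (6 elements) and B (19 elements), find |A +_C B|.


The pushout A +_C B identifies the images of C in A and B.
|A +_C B| = |A| + |B| - |C| (for injections).
= 6 + 19 - 5 = 20

20


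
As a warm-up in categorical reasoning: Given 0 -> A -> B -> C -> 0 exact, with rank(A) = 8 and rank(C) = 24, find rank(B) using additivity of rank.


For a short exact sequence 0 -> A -> B -> C -> 0,
rank is additive: rank(B) = rank(A) + rank(C).
rank(B) = 8 + 24 = 32

32


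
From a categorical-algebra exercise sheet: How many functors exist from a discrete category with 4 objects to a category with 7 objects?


A functor from a discrete category C to D is determined by
where each object maps. Each of the 4 objects of C can map
to any of the 7 objects of D independently.
Number of functors = 7^4 = 2401

2401


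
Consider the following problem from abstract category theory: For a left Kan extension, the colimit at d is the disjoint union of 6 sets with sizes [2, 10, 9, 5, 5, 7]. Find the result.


Pointwise, the left Kan extension (Lan_F H)(d) is the colimit, indexed
by the comma category (F downarrow d), of H composed with the
projection (F downarrow d) -> C. Here that colimit is given
as a coproduct (disjoint union) of sets, so its cardinality is the
sum of the sizes of the summands.
Coproduct of sets with sizes: 2 + 10 + 9 + 5 + 5 + 7
= 38

38


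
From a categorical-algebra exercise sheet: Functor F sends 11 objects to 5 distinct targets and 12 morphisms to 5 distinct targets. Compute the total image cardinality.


The image of F consists of distinct objects and distinct morphisms.
|Im(F)| on objects = 5
|Im(F)| on morphisms = 5
Total image cardinality = 5 + 5 = 10

10


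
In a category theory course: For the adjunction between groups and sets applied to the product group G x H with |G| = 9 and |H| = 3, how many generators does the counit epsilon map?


The counit epsilon_K: F(U(K)) -> K of the Free-Forgetful adjunction
maps |K| generators of F(U(K)) into K. For K = G x H (the product group),
|G x H| = |G| * |H|.
Total generators mapped = 9 * 3 = 27.

27


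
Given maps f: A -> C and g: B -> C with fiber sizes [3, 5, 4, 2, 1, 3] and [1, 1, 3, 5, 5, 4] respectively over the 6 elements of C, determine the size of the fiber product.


The pullback A x_C B consists of pairs (a, b) with f(a) = g(b).
For each element c in C, the fiber product has |f^-1(c)| * |g^-1(c)| elements.
Summing over C: 3 * 1 + 5 * 1 + 4 * 3 + 2 * 5 + 1 * 5 + 3 * 4
= 3 + 5 + 12 + 10 + 5 + 12 = 47

47


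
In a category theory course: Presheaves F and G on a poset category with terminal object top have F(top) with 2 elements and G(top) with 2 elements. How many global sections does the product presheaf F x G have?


Global sections of a presheaf on a poset with terminal top satisfy
Gamma(H) ~ H(top). Presheaves admit pointwise products, so
(F x G)(top) = F(top) x G(top) (Cartesian product).
|Gamma(F x G)| = |F(top)| * |G(top)| = 2 * 2 = 4.

4


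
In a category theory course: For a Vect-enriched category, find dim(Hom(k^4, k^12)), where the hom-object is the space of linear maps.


In Vect-enriched categories, Hom(k^n, k^m) is the space of m x n matrices.
dim(Hom(k^4, k^12)) = 12 * 4 = 48

48


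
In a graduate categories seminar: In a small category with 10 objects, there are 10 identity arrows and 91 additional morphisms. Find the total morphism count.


Each object has an identity morphism, giving 10 identities.
Adding the 91 non-identity morphisms:
Total = 10 + 91 = 101

101


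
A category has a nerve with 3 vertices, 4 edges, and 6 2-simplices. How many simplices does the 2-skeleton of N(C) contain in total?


The 2-skeleton of the nerve N(C) consists of simplices in dimensions 0, 1, 2:
  |N(C)_0| = 3 (objects)
  |N(C)_1| = 4 (morphisms)
  |N(C)_2| = 6 (composable pairs)
Total = 3 + 4 + 6 = 13

13


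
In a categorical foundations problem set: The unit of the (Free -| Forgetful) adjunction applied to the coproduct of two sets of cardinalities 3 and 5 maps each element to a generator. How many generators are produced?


The unit eta_X: X -> U(F(X)) of the Free-Forgetful adjunction
maps each element of X to a generator of F(X). For X = S + T (disjoint
union in Set), |S + T| = |S| + |T|.
Total mappings = 3 + 5 = 8.

8


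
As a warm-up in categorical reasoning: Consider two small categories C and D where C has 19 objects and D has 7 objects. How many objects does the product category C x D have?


The product category C x D has objects that are pairs (c, d).
Number of pairs = |Ob(C)| * |Ob(D)| = 19 * 7 = 133

133


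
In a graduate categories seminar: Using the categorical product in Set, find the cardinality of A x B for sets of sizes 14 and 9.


In Set, the product A x B is the Cartesian product.
By the universal property, |A x B| = |A| * |B|.
|A x B| = 14 * 9 = 126

126


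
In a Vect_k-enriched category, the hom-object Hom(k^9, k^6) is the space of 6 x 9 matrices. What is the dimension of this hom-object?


In Vect-enriched categories, Hom(k^n, k^m) is the space of m x n matrices.
dim(Hom(k^9, k^6)) = 6 * 9 = 54

54


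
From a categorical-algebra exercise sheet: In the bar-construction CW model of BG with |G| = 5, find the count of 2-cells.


In the bar-construction CW model of BG, the n-cells are indexed by
n-tuples [g_1|...|g_n] of non-identity elements of G (degenerate
simplices with some g_i = e do not contribute cells), so there are
(|G| - 1)^n n-cells.
For dim = 2 with |G| = 5:
cells = (5 - 1)^2 = 4^2 = 16

16


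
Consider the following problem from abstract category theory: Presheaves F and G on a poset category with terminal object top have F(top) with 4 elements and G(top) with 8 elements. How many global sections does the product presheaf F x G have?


Global sections of a presheaf on a poset with terminal top satisfy
Gamma(H) ~ H(top). Presheaves admit pointwise products, so
(F x G)(top) = F(top) x G(top) (Cartesian product).
|Gamma(F x G)| = |F(top)| * |G(top)| = 4 * 8 = 32.

32


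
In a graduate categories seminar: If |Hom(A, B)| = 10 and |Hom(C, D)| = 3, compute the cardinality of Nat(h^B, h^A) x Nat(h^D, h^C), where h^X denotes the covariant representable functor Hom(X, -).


By the Yoneda lemma, Nat(h^B, h^A) is isomorphic to Hom(A, B),
so |Nat(h^B, h^A)| = |Hom(A, B)| and |Nat(h^D, h^C)| = |Hom(C, D)|.
|Hom(A, B)| = 10, |Hom(C, D)| = 3.
|Nat(h^B, h^A) x Nat(h^D, h^C)| = 10 * 3 = 30

30


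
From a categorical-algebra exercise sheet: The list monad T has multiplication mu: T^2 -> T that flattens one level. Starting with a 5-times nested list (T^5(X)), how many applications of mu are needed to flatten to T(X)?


Each application of mu: T^2 -> T removes one layer of nesting.
Starting at depth 5 (i.e., T^5(X)), we need to reach T(X).
Number of mu applications = 5 - 1 = 4

4


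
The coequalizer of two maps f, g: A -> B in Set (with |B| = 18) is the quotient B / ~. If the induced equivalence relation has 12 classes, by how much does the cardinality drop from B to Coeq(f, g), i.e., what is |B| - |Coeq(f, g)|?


The coequalizer Coeq(f, g) = B / ~ has one element per equivalence class.
|B| = 18, |Coeq(f, g)| = 12.
|B| - |Coeq(f, g)| = 18 - 12 = 6.

6


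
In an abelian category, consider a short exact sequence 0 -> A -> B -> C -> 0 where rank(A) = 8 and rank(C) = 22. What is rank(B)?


For a short exact sequence 0 -> A -> B -> C -> 0,
rank is additive: rank(B) = rank(A) + rank(C).
rank(B) = 8 + 22 = 30

30


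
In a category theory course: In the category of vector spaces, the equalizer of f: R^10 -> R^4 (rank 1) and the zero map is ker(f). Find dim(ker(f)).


The equalizer of f and the zero map is ker(f).
By the rank-nullity theorem: dim(ker(f)) = dim(domain) - rank(f).
dim(ker(f)) = 10 - 1 = 9

9


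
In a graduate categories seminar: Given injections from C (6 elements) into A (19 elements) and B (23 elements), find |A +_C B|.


The pushout A +_C B identifies the images of C in A and B.
|A +_C B| = |A| + |B| - |C| (for injections).
= 19 + 23 - 6 = 36

36


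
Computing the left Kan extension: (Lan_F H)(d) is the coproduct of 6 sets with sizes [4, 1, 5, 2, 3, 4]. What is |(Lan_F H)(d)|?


Pointwise, the left Kan extension (Lan_F H)(d) is the colimit, indexed
by the comma category (F downarrow d), of H composed with the
projection (F downarrow d) -> C. Here that colimit is given
as a coproduct (disjoint union) of sets, so its cardinality is the
sum of the sizes of the summands.
Coproduct of sets with sizes: 4 + 1 + 5 + 2 + 3 + 4
= 19

19


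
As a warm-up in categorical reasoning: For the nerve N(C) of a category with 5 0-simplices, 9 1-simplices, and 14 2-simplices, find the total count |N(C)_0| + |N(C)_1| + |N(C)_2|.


The 2-skeleton of the nerve N(C) consists of simplices in dimensions 0, 1, 2:
  |N(C)_0| = 5 (objects)
  |N(C)_1| = 9 (morphisms)
  |N(C)_2| = 14 (composable pairs)
Total = 5 + 9 + 14 = 28

28


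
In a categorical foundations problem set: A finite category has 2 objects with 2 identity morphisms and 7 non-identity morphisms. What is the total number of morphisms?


Each object has an identity morphism, giving 2 identities.
Adding the 7 non-identity morphisms:
Total = 2 + 7 = 9

9


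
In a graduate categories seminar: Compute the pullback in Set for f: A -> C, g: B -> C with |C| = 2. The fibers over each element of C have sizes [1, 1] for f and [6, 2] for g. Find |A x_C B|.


The pullback A x_C B consists of pairs (a, b) with f(a) = g(b).
For each element c in C, the fiber product has |f^-1(c)| * |g^-1(c)| elements.
Summing over C: 1 * 6 + 1 * 2
= 6 + 2 = 8

8


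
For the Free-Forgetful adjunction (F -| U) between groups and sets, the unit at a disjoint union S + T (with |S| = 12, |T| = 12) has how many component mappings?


The unit eta_X: X -> U(F(X)) of the Free-Forgetful adjunction
maps each element of X to a generator of F(X). For X = S + T (disjoint
union in Set), |S + T| = |S| + |T|.
Total mappings = 12 + 12 = 24.

24


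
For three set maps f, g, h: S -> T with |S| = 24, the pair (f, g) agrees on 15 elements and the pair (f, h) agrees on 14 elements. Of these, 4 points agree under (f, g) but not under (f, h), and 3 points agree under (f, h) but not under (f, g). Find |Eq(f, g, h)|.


Eq(f, g, h) is the triple-agreement set: points in S where all three
maps take the same value. Using inclusion-exclusion on the pairwise data:
Pair (f, g) agrees on 15 points; pair (f, h) on 14 points.
Points agreeing under (f, g) but not (f, h) = 4; under (f, h) but not (f, g) = 3.
Triple-agreement = agreement-in-(f, g) minus points that agree under (f, g) but not (f, h):
|Eq(f, g, h)| = 15 - 4 = 11
(cross-check via (f, h): 14 - 3 = 11.)

11


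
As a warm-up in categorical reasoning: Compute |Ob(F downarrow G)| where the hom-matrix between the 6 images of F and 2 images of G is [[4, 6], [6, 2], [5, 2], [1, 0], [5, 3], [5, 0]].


Objects of (F downarrow G) are triples (a, b, h: F(a)->G(b)).
The count equals the sum of all entries in the hom-matrix.
sum(row 0) = 10
sum(row 1) = 8
sum(row 2) = 7
sum(row 3) = 1
sum(row 4) = 8
sum(row 5) = 5
Grand total = 39

39


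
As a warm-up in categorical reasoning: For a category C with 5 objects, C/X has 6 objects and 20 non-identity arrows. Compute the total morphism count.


In the slice category C/X, objects are morphisms to X.
Identity morphisms: 6 (one per object of C/X).
Non-identity morphisms: 20.
Total = 6 + 20 = 26

26


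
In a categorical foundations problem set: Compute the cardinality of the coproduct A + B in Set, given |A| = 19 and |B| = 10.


In Set, the coproduct A + B is the disjoint union.
|A + B| = |A| + |B| = 19 + 10 = 29

29


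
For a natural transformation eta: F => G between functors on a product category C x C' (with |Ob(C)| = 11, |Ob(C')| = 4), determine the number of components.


A natural transformation eta: F => G assigns one component morphism per
object of the domain category.
The domain is the product category C x C', so
|Ob(C x C')| = |Ob(C)| * |Ob(C')| = 11 * 4 = 44.
Therefore eta has 44 component morphisms.

44


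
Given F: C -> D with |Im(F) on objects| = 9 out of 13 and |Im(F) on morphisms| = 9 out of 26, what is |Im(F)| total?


The image of F consists of distinct objects and distinct morphisms.
|Im(F)| on objects = 9
|Im(F)| on morphisms = 9
Total image cardinality = 9 + 9 = 18

18


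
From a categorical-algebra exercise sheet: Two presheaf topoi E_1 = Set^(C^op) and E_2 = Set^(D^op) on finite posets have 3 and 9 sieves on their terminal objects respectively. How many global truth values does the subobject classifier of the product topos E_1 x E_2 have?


In a product of presheaf topoi E_1 x E_2, the subobject classifier
is Omega = Omega_1 x Omega_2 (componentwise), so
|Omega(top)| = |Omega_1(top_1)| * |Omega_2(top_2)|.
= 3 * 9 = 27.

27


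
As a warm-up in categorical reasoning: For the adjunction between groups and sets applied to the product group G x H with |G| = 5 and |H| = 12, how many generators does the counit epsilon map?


The counit epsilon_K: F(U(K)) -> K of the Free-Forgetful adjunction
maps |K| generators of F(U(K)) into K. For K = G x H (the product group),
|G x H| = |G| * |H|.
Total generators mapped = 5 * 12 = 60.

60


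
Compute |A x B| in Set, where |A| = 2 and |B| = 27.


In Set, the product A x B is the Cartesian product.
By the universal property, |A x B| = |A| * |B|.
|A x B| = 2 * 27 = 54

54


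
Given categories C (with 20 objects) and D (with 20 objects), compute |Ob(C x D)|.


The product category C x D has objects that are pairs (c, d).
Number of pairs = |Ob(C)| * |Ob(D)| = 20 * 20 = 400

400
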